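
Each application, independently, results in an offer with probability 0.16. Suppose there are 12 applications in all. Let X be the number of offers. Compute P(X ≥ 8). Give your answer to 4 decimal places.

X ~ Binomial(12, 0.16); P(X ≥ 8) = Σ C(12,k) p^k (1−p)^(12−k) over k:
  k=8: C(12,8)·0.16^8·0.84^4 = 0.000106
  k=9: C(12,9)·0.16^9·0.84^3 = 0.000009
  k=10: C(12,10)·0.16^10·0.84^2 = 0.000001
  k=11: C(12,11)·0.16^11·0.84^1 = 0.000000
  k=12: C(12,12)·0.16^12·0.84^0 = 0.000000
Total = 0.000115

0.0001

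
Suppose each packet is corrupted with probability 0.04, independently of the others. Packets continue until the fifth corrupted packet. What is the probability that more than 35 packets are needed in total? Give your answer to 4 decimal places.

Needing more than 35 packets ⇔ fewer than 5 successes in the first 35. With X ~ Binomial(35, 0.04), P(Y > 35) = P(X ≤ 4).
  k=0: C(35,0)·0.04^0·0.96^35 = 0.239603
  k=1: C(35,1)·0.04^1·0.96^34 = 0.349422
  k=2: C(35,2)·0.04^2·0.96^33 = 0.247507
  k=3: C(35,3)·0.04^3·0.96^32 = 0.113441
  k=4: C(35,4)·0.04^4·0.96^31 = 0.037814
P(X ≤ 4) = 0.987787

0.9878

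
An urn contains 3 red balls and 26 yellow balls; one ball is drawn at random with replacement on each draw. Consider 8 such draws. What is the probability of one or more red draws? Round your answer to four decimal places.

P(at least one) = 1 − P(none) = 1 − (1 − 0.103448)^8
= 1 − 0.417448 = 0.582552

0.5826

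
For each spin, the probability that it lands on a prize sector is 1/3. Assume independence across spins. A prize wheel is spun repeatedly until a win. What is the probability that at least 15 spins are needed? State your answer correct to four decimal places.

0.0034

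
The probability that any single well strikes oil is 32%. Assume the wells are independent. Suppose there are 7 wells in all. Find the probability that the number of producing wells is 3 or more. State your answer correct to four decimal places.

0.3987

X ~ Binomial(7, 0.32); P(X ≥ 3) = Σ C(7,k) p^k (1−p)^(7−k) over k:
  k=3: C(7,3)·0.32^3·0.68^4 = 0.245219
  k=4: C(7,4)·0.32^4·0.68^3 = 0.115397
  k=5: C(7,5)·0.32^5·0.68^2 = 0.032583
  k=6: C(7,6)·0.32^6·0.68^1 = 0.005111
  k=7: C(7,7)·0.32^7·0.68^0 = 0.000344
Total = 0.398653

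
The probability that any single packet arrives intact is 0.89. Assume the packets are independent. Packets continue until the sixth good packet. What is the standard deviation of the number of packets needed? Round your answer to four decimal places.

Y = total packets until the sixth success; negative binomial with r=6, p=0.89.
SD(Y) = √[r(1−p)/p²] = √(0.833228) = 0.912813

0.9128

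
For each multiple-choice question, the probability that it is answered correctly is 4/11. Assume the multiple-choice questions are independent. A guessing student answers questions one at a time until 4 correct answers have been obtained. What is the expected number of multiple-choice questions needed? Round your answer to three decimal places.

11.000

Y = total multiple-choice questions until the fourth success; negative binomial with r=4, p=0.363636.
E[Y] = r / p = 4 / 0.363636 = 11.00000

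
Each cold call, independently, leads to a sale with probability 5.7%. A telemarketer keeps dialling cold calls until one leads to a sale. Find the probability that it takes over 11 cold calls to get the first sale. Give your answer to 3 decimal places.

0.524

Y = number of cold calls to the first success; geometric, p = 0.057.
P(Y > 11) = P(first 11 all fail) = (1−p)^11 = 0.52436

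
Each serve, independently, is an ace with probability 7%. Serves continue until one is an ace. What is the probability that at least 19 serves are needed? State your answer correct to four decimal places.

Y = number of serves to the first success; geometric, p = 0.07.
P(Y > 18) = P(first 18 all fail) = (1−p)^18 = 0.270828

0.2708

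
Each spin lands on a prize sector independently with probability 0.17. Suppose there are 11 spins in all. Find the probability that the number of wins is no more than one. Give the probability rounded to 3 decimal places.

X ~ Binomial(11, 0.17); P(X ≤ 1) = Σ C(11,k) p^k (1−p)^(11−k) over k:
  k=0: C(11,0)·0.17^0·0.83^11 = 0.12878
  k=1: C(11,1)·0.17^1·0.83^10 = 0.29015
Total = 0.41893

0.419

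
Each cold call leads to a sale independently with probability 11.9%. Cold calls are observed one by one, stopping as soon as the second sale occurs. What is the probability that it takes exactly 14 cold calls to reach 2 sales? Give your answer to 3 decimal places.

Y = trial on which the second success occurs; negative binomial, r=2, p=0.119.
P(Y=14) = C(13,1) · p^2 · (1−p)^12
= 13 · 0.014161 · 0.21863 = 0.04025

0.040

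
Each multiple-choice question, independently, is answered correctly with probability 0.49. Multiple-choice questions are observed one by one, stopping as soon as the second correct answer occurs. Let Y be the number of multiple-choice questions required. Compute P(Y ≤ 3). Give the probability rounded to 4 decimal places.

Finishing within 3 multiple-choice questions ⇔ at least 2 successes in the first 3. With X ~ Binomial(3, 0.49), P(Y ≤ 3) = 1 − P(X ≤ 1).
  k=0: C(3,0)·0.49^0·0.51^3 = 0.132651
  k=1: C(3,1)·0.49^1·0.51^2 = 0.382347
1 − 0.514998 = 0.485002

0.4850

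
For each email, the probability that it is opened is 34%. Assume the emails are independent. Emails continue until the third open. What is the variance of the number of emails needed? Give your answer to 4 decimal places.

17.1280

Y = total emails until the third success; negative binomial with r=3, p=0.34.
Var(Y) = r(1−p)/p² = 3·0.66 / 0.34² = 17.128028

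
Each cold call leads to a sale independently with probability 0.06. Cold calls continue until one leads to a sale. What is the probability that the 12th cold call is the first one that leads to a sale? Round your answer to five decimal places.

Geometric (trials to first success), p = 0.06.
P(Y = 12) = (1−p)^11 · p = 0.5063 · 0.06 = 0.0303779

0.03038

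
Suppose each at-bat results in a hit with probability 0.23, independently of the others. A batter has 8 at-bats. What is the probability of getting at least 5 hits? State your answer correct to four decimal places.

0.0191

X ~ Binomial(8, 0.23); P(X ≥ 5) = Σ C(8,k) p^k (1−p)^(8−k) over k:
  k=5: C(8,5)·0.23^5·0.77^3 = 0.016455
  k=6: C(8,6)·0.23^6·0.77^2 = 0.002458
  k=7: C(8,7)·0.23^7·0.77^1 = 0.000210
  k=8: C(8,8)·0.23^8·0.77^0 = 0.000008
Total = 0.019130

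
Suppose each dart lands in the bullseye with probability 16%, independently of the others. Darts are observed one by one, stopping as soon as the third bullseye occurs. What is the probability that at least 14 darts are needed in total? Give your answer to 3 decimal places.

0.654

Needing more than 13 darts ⇔ fewer than 3 successes in the first 13. With X ~ Binomial(13, 0.16), P(Y > 13) = P(X ≤ 2).
  k=0: C(13,0)·0.16^0·0.84^13 = 0.10366
  k=1: C(13,1)·0.16^1·0.84^12 = 0.25669
  k=2: C(13,2)·0.16^2·0.84^11 = 0.29336
P(X ≤ 2) = 0.65372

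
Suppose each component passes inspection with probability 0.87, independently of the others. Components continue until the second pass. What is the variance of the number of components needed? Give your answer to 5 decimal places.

0.34351

Y = total components until the second success; negative binomial with r=2, p=0.87.
Var(Y) = r(1−p)/p² = 2·0.13 / 0.87² = 0.3435064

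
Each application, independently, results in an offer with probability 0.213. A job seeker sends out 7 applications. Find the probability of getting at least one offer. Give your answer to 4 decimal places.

P(at least one) = 1 − P(none) = 1 − (1 − 0.213)^7
= 1 − 0.186992 = 0.813008

0.8130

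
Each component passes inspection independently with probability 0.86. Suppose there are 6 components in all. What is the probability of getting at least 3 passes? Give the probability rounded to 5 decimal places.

X ~ Binomial(6, 0.86); P(X ≥ 3) = Σ C(6,k) p^k (1−p)^(6−k) over k:
  k=3: C(6,3)·0.86^3·0.14^3 = 0.0349068
  k=4: C(6,4)·0.86^4·0.14^2 = 0.1608204
  k=5: C(6,5)·0.86^5·0.14^1 = 0.3951587
  k=6: C(6,6)·0.86^6·0.14^0 = 0.4045672
Total = 0.9954531

0.99545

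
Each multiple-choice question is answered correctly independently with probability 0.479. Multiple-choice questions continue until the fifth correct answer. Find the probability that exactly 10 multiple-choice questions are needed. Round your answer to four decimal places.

Y = trial on which the fifth success occurs; negative binomial, r=5, p=0.479.
P(Y=10) = C(9,4) · p^5 · (1−p)^5
= 126 · 0.025216 · 0.038387 = 0.121965

0.1220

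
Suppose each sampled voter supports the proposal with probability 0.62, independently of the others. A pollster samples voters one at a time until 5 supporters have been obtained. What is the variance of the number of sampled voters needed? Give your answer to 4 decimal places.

Y = total sampled voters until the fifth success; negative binomial with r=5, p=0.62.
Var(Y) = r(1−p)/p² = 5·0.38 / 0.62² = 4.942768

4.9428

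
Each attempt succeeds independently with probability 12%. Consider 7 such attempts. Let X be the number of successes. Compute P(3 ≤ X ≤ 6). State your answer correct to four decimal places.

0.0416

X ~ Binomial(7, 0.12); P(3 ≤ X ≤ 6) = Σ C(7,k) p^k (1−p)^(7−k) over k:
  k=3: C(7,3)·0.12^3·0.88^4 = 0.036270
  k=4: C(7,4)·0.12^4·0.88^3 = 0.004946
  k=5: C(7,5)·0.12^5·0.88^2 = 0.000405
  k=6: C(7,6)·0.12^6·0.88^1 = 0.000018
Total = 0.041638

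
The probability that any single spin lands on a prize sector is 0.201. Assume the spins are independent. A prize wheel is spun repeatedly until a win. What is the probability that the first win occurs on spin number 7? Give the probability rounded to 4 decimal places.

Geometric (trials to first success), p = 0.201.
P(Y = 7) = (1−p)^6 · p = 0.26018 · 0.201 = 0.052297

0.0523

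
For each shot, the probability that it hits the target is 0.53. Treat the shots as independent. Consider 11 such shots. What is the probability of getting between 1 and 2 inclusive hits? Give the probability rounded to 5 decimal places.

0.02036

X ~ Binomial(11, 0.53); P(1 ≤ X ≤ 2) = Σ C(11,k) p^k (1−p)^(11−k) over k:
  k=1: C(11,1)·0.53^1·0.47^10 = 0.0030665
  k=2: C(11,2)·0.53^2·0.47^9 = 0.0172900
Total = 0.0203565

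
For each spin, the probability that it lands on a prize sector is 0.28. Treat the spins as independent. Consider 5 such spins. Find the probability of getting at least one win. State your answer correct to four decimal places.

P(at least one) = 1 − P(none) = 1 − (1 − 0.28)^5
= 1 − 0.193492 = 0.806508

0.8065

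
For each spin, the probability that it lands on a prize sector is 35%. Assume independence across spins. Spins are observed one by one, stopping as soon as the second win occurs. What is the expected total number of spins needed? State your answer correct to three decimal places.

5.714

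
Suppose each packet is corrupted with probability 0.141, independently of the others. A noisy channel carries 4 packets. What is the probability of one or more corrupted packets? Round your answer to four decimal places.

P(at least one) = 1 − P(none) = 1 − (1 − 0.141)^4
= 1 − 0.544468 = 0.455532

0.4555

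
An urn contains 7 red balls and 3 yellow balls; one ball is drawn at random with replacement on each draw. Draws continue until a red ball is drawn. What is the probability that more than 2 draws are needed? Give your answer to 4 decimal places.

Y = number of draws to the first success; geometric, p = 0.70.
P(Y > 2) = P(first 2 all fail) = (1−p)^2 = 0.090000

0.0900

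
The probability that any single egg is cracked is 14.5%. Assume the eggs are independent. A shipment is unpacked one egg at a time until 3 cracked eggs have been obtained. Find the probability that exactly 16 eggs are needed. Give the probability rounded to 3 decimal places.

0.042

Y = trial on which the third success occurs; negative binomial, r=3, p=0.145.
P(Y=16) = C(15,2) · p^3 · (1−p)^13
= 105 · 0.0030486 · 0.13048 = 0.04177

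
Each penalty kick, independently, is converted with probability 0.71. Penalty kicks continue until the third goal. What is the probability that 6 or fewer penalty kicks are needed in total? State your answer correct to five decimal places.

Finishing within 6 penalty kicks ⇔ at least 3 successes in the first 6. With X ~ Binomial(6, 0.71), P(Y ≤ 6) = 1 − P(X ≤ 2).
  k=0: C(6,0)·0.71^0·0.29^6 = 0.0005948
  k=1: C(6,1)·0.71^1·0.29^5 = 0.0087377
  k=2: C(6,2)·0.71^2·0.29^4 = 0.0534811
1 − 0.0628136 = 0.9371864

0.93719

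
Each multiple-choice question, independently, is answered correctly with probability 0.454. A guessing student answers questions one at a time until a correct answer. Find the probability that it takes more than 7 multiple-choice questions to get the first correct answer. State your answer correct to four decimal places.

Y = number of multiple-choice questions to the first success; geometric, p = 0.454.
P(Y > 7) = P(first 7 all fail) = (1−p)^7 = 0.014466

0.0145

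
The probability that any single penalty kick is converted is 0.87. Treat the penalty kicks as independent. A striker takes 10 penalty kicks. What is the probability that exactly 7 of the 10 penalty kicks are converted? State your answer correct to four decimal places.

X ~ Binomial(n=10, p=0.87).
P(X=7) = C(10,7) · p^7 · (1−p)^3
= 120 · 0.37725 · 0.002197 = 0.099459

0.0995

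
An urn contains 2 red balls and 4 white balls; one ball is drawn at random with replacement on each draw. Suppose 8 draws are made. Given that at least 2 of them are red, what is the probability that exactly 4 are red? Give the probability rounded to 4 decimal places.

0.2121

X ~ Binomial(8, 0.333333). Want P(X=4 | X≥2) = P(X=4) / P(X≥2).
P(X=4) = C(8,4)·0.333333^4·0.666667^4 = 0.170706
P(X≥2) = 1 − 0.039018 − 0.156074 = 0.804908
Ratio = 0.170706 / 0.804908 = 0.212081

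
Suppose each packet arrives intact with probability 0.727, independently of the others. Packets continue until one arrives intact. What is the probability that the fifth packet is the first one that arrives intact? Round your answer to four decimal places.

Geometric (trials to first success), p = 0.727.
P(Y = 5) = (1−p)^4 · p = 0.0055546 · 0.727 = 0.004038

0.0040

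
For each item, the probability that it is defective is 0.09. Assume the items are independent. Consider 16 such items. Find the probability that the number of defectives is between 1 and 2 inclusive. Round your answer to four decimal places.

0.6095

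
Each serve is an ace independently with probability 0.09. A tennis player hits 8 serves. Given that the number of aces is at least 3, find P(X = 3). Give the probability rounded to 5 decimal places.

0.88191

X ~ Binomial(8, 0.09). Want P(X=3 | X≥3) = P(X=3) / P(X≥3).
P(X=3) = C(8,3)·0.09^3·0.91^5 = 0.0254755
P(X≥3) = 1 − 0.4702525 − 0.3720679 − 0.1287927 = 0.0288868
Ratio = 0.0254755 / 0.0288868 = 0.8819078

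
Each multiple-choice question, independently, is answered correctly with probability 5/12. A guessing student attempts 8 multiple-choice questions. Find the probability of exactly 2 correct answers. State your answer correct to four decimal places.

0.1915

X ~ Binomial(n=8, p=0.416667).
P(X=2) = C(8,2) · p^2 · (1−p)^6
= 28 · 0.17361 · 0.0394 = 0.191530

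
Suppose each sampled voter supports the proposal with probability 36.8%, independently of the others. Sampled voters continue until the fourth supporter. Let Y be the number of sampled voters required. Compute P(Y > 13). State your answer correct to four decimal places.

Needing more than 13 sampled voters ⇔ fewer than 4 successes in the first 13. With X ~ Binomial(13, 0.368), P(Y > 13) = P(X ≤ 3).
  k=0: C(13,0)·0.368^0·0.632^13 = 0.002566
  k=1: C(13,1)·0.368^1·0.632^12 = 0.019427
  k=2: C(13,2)·0.368^2·0.632^11 = 0.067870
  k=3: C(13,3)·0.368^3·0.632^10 = 0.144904
P(X ≤ 3) = 0.234767

0.2348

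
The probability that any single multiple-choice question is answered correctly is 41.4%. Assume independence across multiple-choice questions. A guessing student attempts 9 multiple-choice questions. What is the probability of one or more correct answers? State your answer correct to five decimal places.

0.99185

P(at least one) = 1 − P(none) = 1 − (1 − 0.414)^9
= 1 − 0.0081485 = 0.9918515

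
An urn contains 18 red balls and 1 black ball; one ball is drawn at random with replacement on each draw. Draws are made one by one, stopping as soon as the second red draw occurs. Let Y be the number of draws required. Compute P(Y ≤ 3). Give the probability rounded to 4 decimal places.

0.9920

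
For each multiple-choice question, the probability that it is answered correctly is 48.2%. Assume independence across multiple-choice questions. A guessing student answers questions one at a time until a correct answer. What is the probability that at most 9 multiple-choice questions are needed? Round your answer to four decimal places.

0.9973

Y = number of multiple-choice questions to the first success; geometric, p = 0.482.
P(Y ≤ 9) = 1 − (1−p)^9 = 1 − 0.002685 = 0.997315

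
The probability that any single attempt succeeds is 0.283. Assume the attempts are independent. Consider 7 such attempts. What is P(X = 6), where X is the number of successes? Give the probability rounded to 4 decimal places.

0.0026

X ~ Binomial(n=7, p=0.283).
P(X=6) = C(7,6) · p^6 · (1−p)^1
= 7 · 0.00051371 · 0.717 = 0.002578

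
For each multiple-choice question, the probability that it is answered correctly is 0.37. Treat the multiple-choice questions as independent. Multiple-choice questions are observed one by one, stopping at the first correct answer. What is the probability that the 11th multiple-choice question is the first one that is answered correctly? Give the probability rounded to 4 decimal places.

Geometric (trials to first success), p = 0.37.
P(Y = 11) = (1−p)^10 · p = 0.0098493 · 0.37 = 0.003644

0.0036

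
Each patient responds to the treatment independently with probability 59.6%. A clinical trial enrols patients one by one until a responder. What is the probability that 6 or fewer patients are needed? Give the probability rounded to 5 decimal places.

0.99565

Y = number of patients to the first success; geometric, p = 0.596.
P(Y ≤ 6) = 1 − (1−p)^6 = 1 − 0.0043480 = 0.9956520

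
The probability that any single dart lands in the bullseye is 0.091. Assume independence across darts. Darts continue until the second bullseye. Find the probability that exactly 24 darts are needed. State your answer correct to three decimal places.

0.023

Y = trial on which the second success occurs; negative binomial, r=2, p=0.091.
P(Y=24) = C(23,1) · p^2 · (1−p)^22
= 23 · 0.008281 · 0.12258 = 0.02335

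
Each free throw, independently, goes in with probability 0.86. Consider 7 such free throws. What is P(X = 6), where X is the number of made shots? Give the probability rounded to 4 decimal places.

X ~ Binomial(n=7, p=0.86).
P(X=6) = C(7,6) · p^6 · (1−p)^1
= 7 · 0.40457 · 0.14 = 0.396476

0.3965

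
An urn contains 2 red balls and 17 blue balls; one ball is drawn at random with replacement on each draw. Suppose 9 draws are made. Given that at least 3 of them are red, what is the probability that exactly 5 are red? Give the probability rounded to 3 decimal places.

X ~ Binomial(9, 0.105263). Want P(X=5 | X≥3) = P(X=5) / P(X≥3).
P(X=5) = C(9,5)·0.105263^5·0.894737^4 = 0.00104
P(X≥3) = 1 − 0.36750 − 0.38912 − 0.18311 = 0.06027
Ratio = 0.00104 / 0.06027 = 0.01732

0.017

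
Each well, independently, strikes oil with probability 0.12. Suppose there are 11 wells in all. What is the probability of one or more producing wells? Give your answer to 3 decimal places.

0.755

P(at least one) = 1 − P(none) = 1 − (1 − 0.12)^11
= 1 − 0.24508 = 0.75492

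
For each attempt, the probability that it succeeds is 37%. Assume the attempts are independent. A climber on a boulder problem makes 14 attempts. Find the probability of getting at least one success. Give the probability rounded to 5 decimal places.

P(at least one) = 1 − P(none) = 1 − (1 − 0.37)^14
= 1 − 0.0015516 = 0.9984484

0.99845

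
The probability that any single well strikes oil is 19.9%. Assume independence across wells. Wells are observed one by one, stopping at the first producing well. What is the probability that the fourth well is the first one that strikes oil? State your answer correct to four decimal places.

0.1023

Geometric (trials to first success), p = 0.199.
P(Y = 4) = (1−p)^3 · p = 0.51392 · 0.199 = 0.102271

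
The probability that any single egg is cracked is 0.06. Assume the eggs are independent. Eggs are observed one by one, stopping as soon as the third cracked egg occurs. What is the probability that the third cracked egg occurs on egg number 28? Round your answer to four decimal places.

Y = trial on which the third success occurs; negative binomial, r=3, p=0.06.
P(Y=28) = C(27,2) · p^3 · (1−p)^25
= 351 · 0.000216 · 0.21291 = 0.016142

0.0161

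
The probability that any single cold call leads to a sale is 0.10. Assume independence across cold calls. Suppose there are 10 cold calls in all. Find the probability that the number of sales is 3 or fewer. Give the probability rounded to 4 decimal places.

X ~ Binomial(10, 0.10); P(X ≤ 3) = Σ C(10,k) p^k (1−p)^(10−k) over k:
  k=0: C(10,0)·0.10^0·0.90^10 = 0.348678
  k=1: C(10,1)·0.10^1·0.90^9 = 0.387420
  k=2: C(10,2)·0.10^2·0.90^8 = 0.193710
  k=3: C(10,3)·0.10^3·0.90^7 = 0.057396
Total = 0.987205

0.9872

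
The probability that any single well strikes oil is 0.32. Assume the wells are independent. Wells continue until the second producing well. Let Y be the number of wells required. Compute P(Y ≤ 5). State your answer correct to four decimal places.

0.5125

Finishing within 5 wells ⇔ at least 2 successes in the first 5. With X ~ Binomial(5, 0.32), P(Y ≤ 5) = 1 − P(X ≤ 1).
  k=0: C(5,0)·0.32^0·0.68^5 = 0.145393
  k=1: C(5,1)·0.32^1·0.68^4 = 0.342102
1 − 0.487495 = 0.512505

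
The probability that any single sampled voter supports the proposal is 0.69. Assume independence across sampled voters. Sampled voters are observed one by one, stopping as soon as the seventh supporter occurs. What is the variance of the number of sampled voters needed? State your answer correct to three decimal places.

4.558

Y = total sampled voters until the seventh success; negative binomial with r=7, p=0.69.
Var(Y) = r(1−p)/p² = 7·0.31 / 0.69² = 4.55787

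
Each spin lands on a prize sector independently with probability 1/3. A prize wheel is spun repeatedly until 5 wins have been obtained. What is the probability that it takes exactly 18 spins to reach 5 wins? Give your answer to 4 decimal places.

0.0503

Y = trial on which the fifth success occurs; negative binomial, r=5, p=0.333333.
P(Y=18) = C(17,4) · p^5 · (1−p)^13
= 2380 · 0.0041152 · 0.0051382 = 0.050325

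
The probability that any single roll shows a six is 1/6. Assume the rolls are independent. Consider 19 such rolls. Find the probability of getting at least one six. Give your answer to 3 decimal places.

0.969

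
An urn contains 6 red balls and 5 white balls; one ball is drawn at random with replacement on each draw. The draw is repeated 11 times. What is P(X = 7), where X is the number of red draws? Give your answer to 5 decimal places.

X ~ Binomial(n=11, p=0.545455).
P(X=7) = C(11,7) · p^7 · (1−p)^4
= 330 · 0.014365 · 0.042688 = 0.2023640

0.20236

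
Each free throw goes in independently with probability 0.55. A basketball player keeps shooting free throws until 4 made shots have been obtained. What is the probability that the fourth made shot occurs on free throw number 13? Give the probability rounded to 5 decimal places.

0.01523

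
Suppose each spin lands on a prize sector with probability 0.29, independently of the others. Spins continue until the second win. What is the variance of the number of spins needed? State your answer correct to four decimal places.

Y = total spins until the second success; negative binomial with r=2, p=0.29.
Var(Y) = r(1−p)/p² = 2·0.71 / 0.29² = 16.884661

16.8847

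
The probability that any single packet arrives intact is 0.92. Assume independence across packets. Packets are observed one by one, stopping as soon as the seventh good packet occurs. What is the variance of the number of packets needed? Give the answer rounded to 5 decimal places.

0.66163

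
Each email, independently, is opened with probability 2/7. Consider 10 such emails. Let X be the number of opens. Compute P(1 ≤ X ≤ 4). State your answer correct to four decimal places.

0.8386

X ~ Binomial(10, 0.285714); P(1 ≤ X ≤ 4) = Σ C(10,k) p^k (1−p)^(10−k) over k:
  k=1: C(10,1)·0.285714^1·0.714286^9 = 0.138286
  k=2: C(10,2)·0.285714^2·0.714286^8 = 0.248916
  k=3: C(10,3)·0.285714^3·0.714286^7 = 0.265510
  k=4: C(10,4)·0.285714^4·0.714286^6 = 0.185857
Total = 0.838569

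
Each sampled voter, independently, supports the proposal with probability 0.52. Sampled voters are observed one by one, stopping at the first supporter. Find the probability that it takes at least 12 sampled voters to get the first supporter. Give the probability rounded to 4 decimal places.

0.0003

Y = number of sampled voters to the first success; geometric, p = 0.52.
P(Y > 11) = P(first 11 all fail) = (1−p)^11 = 0.000312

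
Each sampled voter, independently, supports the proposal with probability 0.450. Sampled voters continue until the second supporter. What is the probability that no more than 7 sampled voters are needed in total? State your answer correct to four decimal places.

0.8976

Finishing within 7 sampled voters ⇔ at least 2 successes in the first 7. With X ~ Binomial(7, 0.45), P(Y ≤ 7) = 1 − P(X ≤ 1).
  k=0: C(7,0)·0.45^0·0.55^7 = 0.015224
  k=1: C(7,1)·0.45^1·0.55^6 = 0.087194
1 − 0.102418 = 0.897582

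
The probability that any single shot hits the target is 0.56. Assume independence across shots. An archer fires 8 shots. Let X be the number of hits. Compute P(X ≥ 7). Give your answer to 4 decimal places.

X ~ Binomial(8, 0.56); P(X ≥ 7) = Σ C(8,k) p^k (1−p)^(8−k) over k:
  k=7: C(8,7)·0.56^7·0.44^1 = 0.060794
  k=8: C(8,8)·0.56^8·0.44^0 = 0.009672
Total = 0.070465

0.0705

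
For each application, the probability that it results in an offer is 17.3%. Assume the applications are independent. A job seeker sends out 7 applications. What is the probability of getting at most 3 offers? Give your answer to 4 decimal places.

0.9799

X ~ Binomial(7, 0.173); P(X ≤ 3) = Σ C(7,k) p^k (1−p)^(7−k) over k:
  k=0: C(7,0)·0.173^0·0.827^7 = 0.264569
  k=1: C(7,1)·0.173^1·0.827^6 = 0.387416
  k=2: C(7,2)·0.173^2·0.827^5 = 0.243130
  k=3: C(7,3)·0.173^3·0.827^4 = 0.084767
Total = 0.979882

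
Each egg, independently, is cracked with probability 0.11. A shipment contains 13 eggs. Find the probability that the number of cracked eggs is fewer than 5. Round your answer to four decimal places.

0.9903

X ~ Binomial(13, 0.11); P(X ≤ 4) = Σ C(13,k) p^k (1−p)^(13−k) over k:
  k=0: C(13,0)·0.11^0·0.89^13 = 0.219821
  k=1: C(13,1)·0.11^1·0.89^12 = 0.353196
  k=2: C(13,2)·0.11^2·0.89^11 = 0.261921
  k=3: C(13,3)·0.11^3·0.89^10 = 0.118698
  k=4: C(13,4)·0.11^4·0.89^9 = 0.036676
Total = 0.990313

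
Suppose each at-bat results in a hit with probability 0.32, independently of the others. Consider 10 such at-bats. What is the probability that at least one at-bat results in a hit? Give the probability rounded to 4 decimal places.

0.9789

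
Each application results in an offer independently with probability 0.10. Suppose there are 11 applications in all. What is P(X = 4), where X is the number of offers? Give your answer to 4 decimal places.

X ~ Binomial(n=11, p=0.10).
P(X=4) = C(11,4) · p^4 · (1−p)^7
= 330 · 0.0001 · 0.4783 = 0.015784

0.0158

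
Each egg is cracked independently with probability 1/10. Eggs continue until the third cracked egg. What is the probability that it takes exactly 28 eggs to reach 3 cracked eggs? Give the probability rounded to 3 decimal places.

0.025

Y = trial on which the third success occurs; negative binomial, r=3, p=0.10.
P(Y=28) = C(27,2) · p^3 · (1−p)^25
= 351 · 0.001 · 0.07179 = 0.02520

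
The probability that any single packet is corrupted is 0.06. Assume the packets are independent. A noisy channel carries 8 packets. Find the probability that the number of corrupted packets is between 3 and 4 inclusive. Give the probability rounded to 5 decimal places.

X ~ Binomial(8, 0.06); P(3 ≤ X ≤ 4) = Σ C(8,k) p^k (1−p)^(8−k) over k:
  k=3: C(8,3)·0.06^3·0.94^5 = 0.0088773
  k=4: C(8,4)·0.06^4·0.94^4 = 0.0007083
Total = 0.0095856

0.00959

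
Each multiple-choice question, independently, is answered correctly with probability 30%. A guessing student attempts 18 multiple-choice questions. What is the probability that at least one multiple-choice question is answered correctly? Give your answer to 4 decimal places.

0.9984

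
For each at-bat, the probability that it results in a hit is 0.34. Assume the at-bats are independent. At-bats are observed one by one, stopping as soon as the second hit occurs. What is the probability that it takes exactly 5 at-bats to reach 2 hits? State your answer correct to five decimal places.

0.13294

Y = trial on which the second success occurs; negative binomial, r=2, p=0.34.
P(Y=5) = C(4,1) · p^2 · (1−p)^3
= 4 · 0.1156 · 0.2875 = 0.1329382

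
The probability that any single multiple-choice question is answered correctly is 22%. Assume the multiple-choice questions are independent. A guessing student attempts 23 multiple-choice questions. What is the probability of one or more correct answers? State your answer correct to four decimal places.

P(at least one) = 1 − P(none) = 1 − (1 − 0.22)^23
= 1 − 0.003297 = 0.996703

0.9967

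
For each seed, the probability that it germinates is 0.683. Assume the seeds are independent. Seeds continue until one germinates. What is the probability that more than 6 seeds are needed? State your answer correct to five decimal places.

Y = number of seeds to the first success; geometric, p = 0.683.
P(Y > 6) = P(first 6 all fail) = (1−p)^6 = 0.0010147

0.00101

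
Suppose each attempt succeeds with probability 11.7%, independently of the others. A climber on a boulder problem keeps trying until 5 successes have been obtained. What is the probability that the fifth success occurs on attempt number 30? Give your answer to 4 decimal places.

Y = trial on which the fifth success occurs; negative binomial, r=5, p=0.117.
P(Y=30) = C(29,4) · p^5 · (1−p)^25
= 23751 · 2.1924e-05 · 0.044567 = 0.023208

0.0232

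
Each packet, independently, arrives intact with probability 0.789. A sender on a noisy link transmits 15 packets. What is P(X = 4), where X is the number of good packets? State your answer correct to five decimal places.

0.00002

X ~ Binomial(n=15, p=0.789).
P(X=4) = C(15,4) · p^4 · (1−p)^11
= 1365 · 0.38753 · 3.6907e-08 = 0.0000195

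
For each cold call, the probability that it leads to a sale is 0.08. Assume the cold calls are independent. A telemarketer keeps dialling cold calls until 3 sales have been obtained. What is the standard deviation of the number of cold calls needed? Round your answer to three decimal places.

20.767

Y = total cold calls until the third success; negative binomial with r=3, p=0.08.
SD(Y) = √[r(1−p)/p²] = √(431.25000) = 20.76656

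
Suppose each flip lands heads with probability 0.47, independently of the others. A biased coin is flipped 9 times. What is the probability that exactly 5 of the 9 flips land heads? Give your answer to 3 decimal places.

X ~ Binomial(n=9, p=0.47).
P(X=5) = C(9,5) · p^5 · (1−p)^4
= 126 · 0.022935 · 0.078905 = 0.22801

0.228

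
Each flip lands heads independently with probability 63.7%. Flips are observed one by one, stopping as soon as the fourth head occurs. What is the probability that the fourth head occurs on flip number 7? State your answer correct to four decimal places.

0.1575

Y = trial on which the fourth success occurs; negative binomial, r=4, p=0.637.
P(Y=7) = C(6,3) · p^4 · (1−p)^3
= 20 · 0.16465 · 0.047832 = 0.157510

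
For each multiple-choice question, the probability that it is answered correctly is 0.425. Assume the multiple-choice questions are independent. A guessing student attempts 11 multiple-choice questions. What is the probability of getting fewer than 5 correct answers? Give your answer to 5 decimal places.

X ~ Binomial(11, 0.425); P(X ≤ 4) = Σ C(11,k) p^k (1−p)^(11−k) over k:
  k=0: C(11,0)·0.425^0·0.575^11 = 0.0022717
  k=1: C(11,1)·0.425^1·0.575^10 = 0.0184697
  k=2: C(11,2)·0.425^2·0.575^9 = 0.0682576
  k=3: C(11,3)·0.425^3·0.575^8 = 0.1513539
  k=4: C(11,4)·0.425^4·0.575^7 = 0.2237405
Total = 0.4640933

0.46409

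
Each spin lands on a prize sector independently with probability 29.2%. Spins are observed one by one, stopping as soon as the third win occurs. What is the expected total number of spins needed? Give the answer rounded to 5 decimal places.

10.27397

Y = total spins until the third success; negative binomial with r=3, p=0.292.
E[Y] = r / p = 3 / 0.292 = 10.2739726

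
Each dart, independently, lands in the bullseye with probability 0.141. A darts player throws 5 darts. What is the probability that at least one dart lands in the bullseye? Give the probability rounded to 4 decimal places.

0.5323

P(at least one) = 1 − P(none) = 1 − (1 − 0.141)^5
= 1 − 0.467698 = 0.532302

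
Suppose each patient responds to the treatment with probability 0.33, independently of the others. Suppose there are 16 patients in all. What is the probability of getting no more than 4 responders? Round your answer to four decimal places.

X ~ Binomial(16, 0.33); P(X ≤ 4) = Σ C(16,k) p^k (1−p)^(16−k) over k:
  k=0: C(16,0)·0.33^0·0.67^16 = 0.001649
  k=1: C(16,1)·0.33^1·0.67^15 = 0.012994
  k=2: C(16,2)·0.33^2·0.67^14 = 0.048002
  k=3: C(16,3)·0.33^3·0.67^13 = 0.110332
  k=4: C(16,4)·0.33^4·0.67^12 = 0.176614
Total = 0.349591

0.3496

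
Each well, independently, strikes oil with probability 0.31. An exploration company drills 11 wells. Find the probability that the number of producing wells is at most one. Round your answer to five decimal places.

X ~ Binomial(11, 0.31); P(X ≤ 1) = Σ C(11,k) p^k (1−p)^(11−k) over k:
  k=0: C(11,0)·0.31^0·0.69^11 = 0.0168787
  k=1: C(11,1)·0.31^1·0.69^10 = 0.0834152
Total = 0.1002940

0.10029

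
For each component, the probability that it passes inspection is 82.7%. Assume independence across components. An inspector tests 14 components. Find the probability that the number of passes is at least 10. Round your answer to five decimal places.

X ~ Binomial(14, 0.827); P(X ≥ 10) = Σ C(14,k) p^k (1−p)^(14−k) over k:
  k=10: C(14,10)·0.827^10·0.173^4 = 0.1341756
  k=11: C(14,11)·0.827^11·0.173^3 = 0.2332385
  k=12: C(14,12)·0.827^12·0.173^2 = 0.2787403
  k=13: C(14,13)·0.827^13·0.173^1 = 0.2049962
  k=14: C(14,14)·0.827^14·0.173^0 = 0.0699966
Total = 0.9211472

0.92115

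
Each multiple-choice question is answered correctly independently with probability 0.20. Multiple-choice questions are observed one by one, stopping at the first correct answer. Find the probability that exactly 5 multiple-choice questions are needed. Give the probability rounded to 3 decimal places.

0.082

Geometric (trials to first success), p = 0.20.
P(Y = 5) = (1−p)^4 · p = 0.4096 · 0.20 = 0.08192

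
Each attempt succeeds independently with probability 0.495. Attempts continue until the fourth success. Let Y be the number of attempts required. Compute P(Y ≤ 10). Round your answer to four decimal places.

Finishing within 10 attempts ⇔ at least 4 successes in the first 10. With X ~ Binomial(10, 0.495), P(Y ≤ 10) = 1 − P(X ≤ 3).
  k=0: C(10,0)·0.495^0·0.505^10 = 0.001079
  k=1: C(10,1)·0.495^1·0.505^9 = 0.010574
  k=2: C(10,2)·0.495^2·0.505^8 = 0.046640
  k=3: C(10,3)·0.495^3·0.505^7 = 0.121909
1 − 0.180201 = 0.819799

0.8198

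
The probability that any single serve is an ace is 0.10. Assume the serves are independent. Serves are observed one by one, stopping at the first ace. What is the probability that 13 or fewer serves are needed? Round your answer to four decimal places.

0.7458

Y = number of serves to the first success; geometric, p = 0.10.
P(Y ≤ 13) = 1 − (1−p)^13 = 1 − 0.254187 = 0.745813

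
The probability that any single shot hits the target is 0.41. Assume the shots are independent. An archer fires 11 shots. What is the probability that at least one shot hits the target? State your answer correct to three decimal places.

P(at least one) = 1 − P(none) = 1 − (1 − 0.41)^11
= 1 − 0.00302 = 0.99698

0.997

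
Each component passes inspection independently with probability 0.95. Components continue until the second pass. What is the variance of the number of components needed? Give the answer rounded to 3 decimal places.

0.111

Y = total components until the second success; negative binomial with r=2, p=0.95.
Var(Y) = r(1−p)/p² = 2·0.05 / 0.95² = 0.11080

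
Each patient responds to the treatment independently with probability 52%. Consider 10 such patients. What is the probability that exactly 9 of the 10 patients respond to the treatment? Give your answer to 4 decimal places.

0.0133

X ~ Binomial(n=10, p=0.52).
P(X=9) = C(10,9) · p^9 · (1−p)^1
= 10 · 0.0027799 · 0.48 = 0.013344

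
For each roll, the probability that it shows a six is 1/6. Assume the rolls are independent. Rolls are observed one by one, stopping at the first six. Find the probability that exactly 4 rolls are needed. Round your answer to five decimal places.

Geometric (trials to first success), p = 0.166667.
P(Y = 4) = (1−p)^3 · p = 0.5787 · 0.166667 = 0.0964506

0.09645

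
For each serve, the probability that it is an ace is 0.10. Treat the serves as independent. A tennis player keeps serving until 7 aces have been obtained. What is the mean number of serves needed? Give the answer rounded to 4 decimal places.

70.0000

Y = total serves until the seventh success; negative binomial with r=7, p=0.10.
E[Y] = r / p = 7 / 0.10 = 70.000000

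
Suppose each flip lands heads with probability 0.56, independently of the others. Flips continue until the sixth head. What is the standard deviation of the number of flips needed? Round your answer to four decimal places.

2.9014

Y = total flips until the sixth success; negative binomial with r=6, p=0.56.
SD(Y) = √[r(1−p)/p²] = √(8.418367) = 2.901442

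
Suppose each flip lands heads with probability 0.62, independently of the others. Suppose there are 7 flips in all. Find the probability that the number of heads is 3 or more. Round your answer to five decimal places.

0.92183

X ~ Binomial(7, 0.62); P(X ≥ 3) = Σ C(7,k) p^k (1−p)^(7−k) over k:
  k=3: C(7,3)·0.62^3·0.38^4 = 0.1739312
  k=4: C(7,4)·0.62^4·0.38^3 = 0.2837825
  k=5: C(7,5)·0.62^5·0.38^2 = 0.2778081
  k=6: C(7,6)·0.62^6·0.38^1 = 0.1510886
  k=7: C(7,7)·0.62^7·0.38^0 = 0.0352161
Total = 0.9218266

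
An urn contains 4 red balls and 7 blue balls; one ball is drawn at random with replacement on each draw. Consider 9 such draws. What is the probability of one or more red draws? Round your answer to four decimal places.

P(at least one) = 1 − P(none) = 1 − (1 − 0.363636)^9
= 1 − 0.017114 = 0.982886

0.9829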